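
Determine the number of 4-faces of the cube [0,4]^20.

f_4(20-cube) = (20 choose 4) · 2^16 = 317521920.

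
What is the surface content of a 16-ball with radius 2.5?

|∂B_16(2.5)| = 6103515625·π^8/16515072 ≈ 3.5067e+06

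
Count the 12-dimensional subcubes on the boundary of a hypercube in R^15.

An n-cube has C(n,k)·2^(n-k) k-faces. Here C(15,12)·2^3 = 455·8 = 3640.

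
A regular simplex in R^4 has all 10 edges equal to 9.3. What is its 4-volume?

V = (9.3^4 / 4!) · √((4+1) / 2^4) ≈ 174.239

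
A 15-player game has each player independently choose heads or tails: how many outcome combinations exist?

The 15-cube has 2^15 = 32768 vertices.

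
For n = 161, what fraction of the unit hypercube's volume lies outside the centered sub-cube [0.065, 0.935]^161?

1 - (1 - 2·0.065)^161 = 1 - 0.87^161 ≈ 1 - 1.831e-10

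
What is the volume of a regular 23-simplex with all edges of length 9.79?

Volume = 9.79^23 · √(24/2^23) / 23! ≈ 0.00401576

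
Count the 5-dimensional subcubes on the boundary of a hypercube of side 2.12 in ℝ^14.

An n-cube has C(n,k)·2^(n-k) k-faces. Here C(14,5)·2^9 = 2002·512 = 1025024.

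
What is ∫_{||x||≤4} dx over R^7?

V = 262144·π^3/105 ≈ 77410.6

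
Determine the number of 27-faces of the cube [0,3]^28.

f_27(28-cube) = (28 choose 27) · 2^1 = 56.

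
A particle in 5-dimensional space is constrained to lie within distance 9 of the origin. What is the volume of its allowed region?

The n-ball volume is π^(n/2)·r^n/Γ(n/2+1). With n=5, r=9: V = 157464·π^2/5 ≈ 310821.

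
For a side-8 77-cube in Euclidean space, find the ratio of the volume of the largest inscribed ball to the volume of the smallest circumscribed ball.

V_in/V_out = n^(-n/2) = 77^(-77/2) ≈ 2.34481e-73.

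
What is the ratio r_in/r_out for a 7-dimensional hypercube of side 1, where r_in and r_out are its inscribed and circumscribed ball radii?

r_in / r_out = (1/2) / (1√7/2) = 1/√7 ≈ 0.377964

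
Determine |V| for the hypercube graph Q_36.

The 36-cube has 2^36 = 68719476736 vertices.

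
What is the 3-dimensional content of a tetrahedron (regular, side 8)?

Volume = (√2/12) · 8³ = 60.3398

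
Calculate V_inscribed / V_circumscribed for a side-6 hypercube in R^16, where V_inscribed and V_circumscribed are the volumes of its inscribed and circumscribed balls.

V_in / V_out = (r_in/r_out)^16 = (1/√16)^16 = 16^(-16/2) ≈ 2.32831e-10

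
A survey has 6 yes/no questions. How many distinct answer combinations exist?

An n-cube has 2^n vertices; for n = 6 that is 2^6 = 64.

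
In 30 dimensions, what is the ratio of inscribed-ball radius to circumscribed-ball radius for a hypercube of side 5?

For an n-cube of any side s, the inradius is s/2 and the circumradius is s√n/2, so the ratio is 1/√30 ≈ 0.182574.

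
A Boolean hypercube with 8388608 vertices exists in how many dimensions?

Since 2^n = 8388608, we have n = 23.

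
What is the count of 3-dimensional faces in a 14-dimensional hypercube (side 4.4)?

Choose 3 of 14 axes to span the face (C(14,3) = 364 ways), then fix each of the remaining 11 coordinates at one of its two extreme values (2^11 = 2048 ways): 364·2048 = 745472.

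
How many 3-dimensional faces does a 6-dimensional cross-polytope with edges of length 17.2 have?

Number of 3-faces = 2^(3+1) · C(6,3+1) = 16 · 15 = 240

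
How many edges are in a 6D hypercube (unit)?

f_1(6-cube) = (6 choose 1) · 2^5 = 192.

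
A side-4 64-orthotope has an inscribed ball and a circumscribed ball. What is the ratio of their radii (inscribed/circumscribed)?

Ratio = (s/2)/(s√64/2) = 64^(-1/2) ≈ 0.125.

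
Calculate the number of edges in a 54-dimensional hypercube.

Each of the 2^54 = 18014398509481984 vertices has degree 54; total edges = 54·2^54/2 = 486388759756013568.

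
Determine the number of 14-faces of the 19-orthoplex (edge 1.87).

Number of 14-faces = 2^(14+1) · C(19,14+1) = 32768 · 3876 = 127008768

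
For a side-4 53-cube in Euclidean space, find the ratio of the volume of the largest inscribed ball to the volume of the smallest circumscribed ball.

V_in / V_out = (r_in/r_out)^53 = (1/√53)^53 = 53^(-53/2) ≈ 2.02623e-46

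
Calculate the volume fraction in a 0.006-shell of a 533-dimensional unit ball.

1 - (1-0.006)^533 ≈ 0.959548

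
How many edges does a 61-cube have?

An n-cube has n·2^(n-1) edges. With n = 61: 61·1152921504606846976 = 70328211781017665536.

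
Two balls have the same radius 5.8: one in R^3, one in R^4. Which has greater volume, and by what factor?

V_3(5.8) ≈ 817.283, V_4(5.8) ≈ 5584.47. The 4-ball is larger by a factor of 6.833.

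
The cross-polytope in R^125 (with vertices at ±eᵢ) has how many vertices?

The 125-dimensional cross-polytope has 2n = 2·125 = 250 vertices.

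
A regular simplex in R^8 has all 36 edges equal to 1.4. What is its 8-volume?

Volume = 1.4^8 · √(9/2^8) / 8! ≈ 6.86286e-05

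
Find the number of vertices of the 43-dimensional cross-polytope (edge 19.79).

The 43-dimensional cross-polytope has 2n = 2·43 = 86 vertices.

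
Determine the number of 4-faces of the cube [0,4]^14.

f_4(14-cube) = (14 choose 4) · 2^10 = 1025024.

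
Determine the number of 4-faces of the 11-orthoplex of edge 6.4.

Number of 4-faces = 2^(4+1) · C(11,4+1) = 32 · 462 = 14784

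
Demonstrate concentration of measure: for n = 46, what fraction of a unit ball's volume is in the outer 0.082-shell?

1 - (1-0.082)^46 ≈ 0.980467 ≈ 98.05%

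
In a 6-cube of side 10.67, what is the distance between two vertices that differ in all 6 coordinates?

||(10.67,10.67,...,10.67)|| = √(6)·10.67 ≈ 26.1361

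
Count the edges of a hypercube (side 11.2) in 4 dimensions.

Number of 1-faces = C(4,1)·2^(4-1) = 4·8 = 32.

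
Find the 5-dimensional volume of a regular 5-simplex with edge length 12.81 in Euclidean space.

For a regular n-simplex with edge a, V = (a^n / n!)·√((n+1)/2^n). With a=12.81, n=5: V ≈ 1244.7.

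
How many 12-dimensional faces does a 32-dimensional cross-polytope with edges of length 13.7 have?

Each 12-face is the convex hull of 13 vertices, one chosen as ±e_i from each of 13 distinct axes: 2^13·C(32,13) = 2845684531200.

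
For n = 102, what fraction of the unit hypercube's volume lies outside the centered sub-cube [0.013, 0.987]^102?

The inner cube has side 1-2·0.013 = 0.974 and volume (0.974)^102 ≈ 0.06808, so the shell holds 0.931921 of the volume.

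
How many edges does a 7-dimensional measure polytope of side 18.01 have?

The 7-cube has n·2^(n-1) = 7·2^6 = 7·64 = 448 edges.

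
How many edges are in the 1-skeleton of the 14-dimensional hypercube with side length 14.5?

The 14-cube has n·2^(n-1) = 14·2^13 = 14·8192 = 114688 edges.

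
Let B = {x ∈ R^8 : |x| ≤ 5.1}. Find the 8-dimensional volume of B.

The n-ball volume is π^(n/2)·r^n/Γ(n/2+1). With n=8, r=5.1: V ≈ 1.85759e+06.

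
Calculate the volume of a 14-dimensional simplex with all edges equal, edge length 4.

Volume = 4^14 · √(15/2^14) / 14! ≈ 9.31681e-05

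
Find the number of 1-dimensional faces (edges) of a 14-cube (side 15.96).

The 14-cube has n·2^(n-1) = 14·2^13 = 14·8192 = 114688 edges.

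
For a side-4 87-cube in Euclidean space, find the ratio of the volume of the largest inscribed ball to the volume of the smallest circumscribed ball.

V_in/V_out = n^(-n/2) = 87^(-87/2) ≈ 4.27477e-85.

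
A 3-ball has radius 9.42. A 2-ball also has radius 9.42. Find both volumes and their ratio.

V_3(9.42) ≈ 3501.4. V_2(9.42) ≈ 278.774. Ratio V_3/V_2 ≈ 12.56.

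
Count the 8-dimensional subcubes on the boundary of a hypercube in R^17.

An n-cube has C(n,k)·2^(n-k) k-faces. Here C(17,8)·2^9 = 24310·512 = 12446720.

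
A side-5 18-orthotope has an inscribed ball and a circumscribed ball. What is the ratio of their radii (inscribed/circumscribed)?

r_in / r_out = (5/2) / (5√18/2) = 1/√18 ≈ 0.235702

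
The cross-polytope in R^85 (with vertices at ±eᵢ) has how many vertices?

The 85-dimensional cross-polytope has 2n = 2·85 = 170 vertices.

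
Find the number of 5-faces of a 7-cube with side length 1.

Number of 5-faces = C(7,5) · 2^(7-5) = 21 · 4 = 84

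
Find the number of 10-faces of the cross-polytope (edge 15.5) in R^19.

An n-cross-polytope has 2^(k+1)·C(n,k+1) k-faces. Here 2^11·C(19,11) = 2048·75582 = 154791936.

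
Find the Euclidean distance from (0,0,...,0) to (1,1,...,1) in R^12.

Diagonal = √12 · 1 ≈ 3.4641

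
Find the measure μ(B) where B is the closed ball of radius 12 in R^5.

V_5(12) = π^(5/2) · (12)^5 / Γ(5/2 + 1) = 663552·π^2/5 ≈ 1.3098e+06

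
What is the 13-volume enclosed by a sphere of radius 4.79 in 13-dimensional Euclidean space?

Volume = π^{13/2}·(4.79)^13/Γ(15/2) ≈ 6.3636e+08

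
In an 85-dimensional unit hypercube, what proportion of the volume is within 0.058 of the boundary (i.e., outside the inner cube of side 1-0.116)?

Shell fraction = 1 - (1-0.116)^85 ≈ 0.999972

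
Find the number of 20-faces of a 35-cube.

f_20(35-cube) = (35 choose 20) · 2^15 = 106428601466880.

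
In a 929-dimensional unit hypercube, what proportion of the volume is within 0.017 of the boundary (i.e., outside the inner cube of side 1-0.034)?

1 - (1 - 2·0.017)^929 = 1 - 0.966^929 ≈ 1 - 1.106e-14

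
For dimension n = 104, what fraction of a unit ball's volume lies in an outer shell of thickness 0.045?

1 - (1-0.045)^104 ≈ 0.991676 ≈ 99.17%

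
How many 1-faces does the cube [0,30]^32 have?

Number of 1-faces = C(32,1)·2^(32-1) = 32·2147483648 = 68719476736.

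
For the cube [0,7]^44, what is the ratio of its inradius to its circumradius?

For an n-cube of any side s, the inradius is s/2 and the circumradius is s√n/2, so the ratio is 1/√44 ≈ 0.150756.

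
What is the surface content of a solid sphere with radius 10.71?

The surface area of an n-ball is 2π^(n/2) r^(n-1) / Γ(n/2). For n=3, r=10.71: 4πr² = 4π·(10.71)² ≈ 1441.41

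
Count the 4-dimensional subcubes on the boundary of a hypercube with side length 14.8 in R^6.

An n-cube has C(n,k)·2^(n-k) k-faces. Here C(6,4)·2^2 = 15·4 = 60.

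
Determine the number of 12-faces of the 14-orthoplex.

Number of 12-faces = 2^(12+1) · C(14,12+1) = 8192 · 14 = 114688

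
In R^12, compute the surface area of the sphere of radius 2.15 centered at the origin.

|∂B_12(2.15)| ≈ 72706.1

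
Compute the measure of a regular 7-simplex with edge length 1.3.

For a regular n-simplex with edge a, V = (a^n / n!)·√((n+1)/2^n). With a=1.3, n=7: V ≈ 0.000311253.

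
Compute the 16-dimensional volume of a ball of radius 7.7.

Volume = π^{16/2}·(7.7)^16/Γ(9) ≈ 3.5936e+13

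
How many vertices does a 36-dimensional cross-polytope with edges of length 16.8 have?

Number of vertices = 2n = 72.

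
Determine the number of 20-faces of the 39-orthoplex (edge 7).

Number of 20-faces = 2^(20+1) · C(39,20+1) = 2097152 · 62359143990 = 130776603536916480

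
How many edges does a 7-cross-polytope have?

An n-cross-polytope has 2^(k+1)·C(n,k+1) k-faces. Here 2^2·C(7,2) = 4·21 = 84.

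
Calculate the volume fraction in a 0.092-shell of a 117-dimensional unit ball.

1 - (1-0.092)^117 ≈ 0.999988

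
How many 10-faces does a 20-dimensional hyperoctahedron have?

Each 10-face is the convex hull of 11 vertices, one chosen as ±e_i from each of 11 distinct axes: 2^11·C(20,11) = 343982080.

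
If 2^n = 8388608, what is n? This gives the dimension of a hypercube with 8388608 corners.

The n-cube has 2^n vertices, and 8388608 = 2^23, so n = 23.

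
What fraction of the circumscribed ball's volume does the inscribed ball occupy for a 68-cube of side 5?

Volume scales as r^n, and r_in/r_out = 1/√68, giving (1/√68)^68 ≈ 4.95105e-63.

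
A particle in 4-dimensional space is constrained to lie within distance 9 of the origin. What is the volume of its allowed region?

V_4(9) = π^(4/2) · (9)^4 / Γ(4/2 + 1) = 6561·π^2/2 ≈ 32377.2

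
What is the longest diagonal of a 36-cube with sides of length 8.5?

||(8.5,8.5,...,8.5)|| = √(36)·8.5 = 51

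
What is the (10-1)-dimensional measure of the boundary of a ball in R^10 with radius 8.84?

|∂B_10(8.84)| ≈ 8.40695e+09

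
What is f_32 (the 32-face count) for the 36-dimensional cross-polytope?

Each 32-face is the convex hull of 33 vertices, one chosen as ±e_i from each of 33 distinct axes: 2^33·C(36,33) = 61332132986880.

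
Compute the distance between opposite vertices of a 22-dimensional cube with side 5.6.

The space diagonal of an n-cube of side s is s√n. Here 5.6·√22 ≈ 26.2663.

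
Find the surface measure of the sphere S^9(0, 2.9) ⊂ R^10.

S_10(2.9) = 2·π^(10/2)·(2.9)^9 / Γ(10/2) ≈ 369956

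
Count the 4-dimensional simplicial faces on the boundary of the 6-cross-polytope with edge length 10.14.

Number of 4-faces = 2^(4+1) · C(6,4+1) = 32 · 6 = 192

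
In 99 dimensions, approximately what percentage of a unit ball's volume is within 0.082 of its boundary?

1 - (1-0.082)^99 ≈ 0.99979 ≈ 99.9790%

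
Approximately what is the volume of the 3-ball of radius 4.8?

The n-ball volume is π^(n/2)·r^n/Γ(n/2+1). With n=3, r=4.8: V ≈ 463.247.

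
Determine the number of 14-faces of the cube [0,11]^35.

Number of 14-faces = C(35,14) · 2^(35-14) = 2319959400 · 2097152 = 4865307495628800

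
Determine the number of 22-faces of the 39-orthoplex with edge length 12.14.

Each 22-face is the convex hull of 23 vertices, one chosen as ±e_i from each of 23 distinct axes: 2^23·C(39,23) = 316344985630801920.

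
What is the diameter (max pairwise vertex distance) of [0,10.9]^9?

||(10.9,10.9,...,10.9)|| = √(9)·10.9 = 32.7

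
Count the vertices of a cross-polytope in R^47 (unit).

The vertices are ±e_1, ..., ±e_47, so there are 2·47 = 94.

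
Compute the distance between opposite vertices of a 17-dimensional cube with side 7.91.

Diagonal = √17 · 7.91 ≈ 32.6138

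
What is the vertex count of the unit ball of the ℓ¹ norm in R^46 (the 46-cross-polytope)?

An n-cross-polytope has 2n vertices; here n = 46, giving 92.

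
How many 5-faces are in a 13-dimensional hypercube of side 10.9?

An n-cube has C(n,k)·2^(n-k) k-faces. Here C(13,5)·2^8 = 1287·256 = 329472.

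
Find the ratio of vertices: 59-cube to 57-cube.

The 59-cube has 2^59 = 576460752303423488 vertices. The 57-cube has 2^57 = 144115188075855872 vertices. Ratio: 576460752303423488/144115188075855872 = 4.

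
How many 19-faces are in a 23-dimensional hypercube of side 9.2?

Number of 19-faces = C(23,19) · 2^(23-19) = 8855 · 16 = 141680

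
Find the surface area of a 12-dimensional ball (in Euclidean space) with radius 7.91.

|∂B_12(7.91)| ≈ 1.21532e+11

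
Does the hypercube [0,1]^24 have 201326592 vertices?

False. The 24-cube has 2^24 = 16777216 vertices.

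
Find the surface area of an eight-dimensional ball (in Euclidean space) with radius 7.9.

|∂B_8(7.9)| ≈ 6.23545e+07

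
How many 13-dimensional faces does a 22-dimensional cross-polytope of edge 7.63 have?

An n-cross-polytope has 2^(k+1)·C(n,k+1) k-faces. Here 2^14·C(22,14) = 16384·319770 = 5239111680.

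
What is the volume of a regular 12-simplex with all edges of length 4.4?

V_12 = √(13) · 4.4^12 / (12! · 2^(12/2)) ≈ 0.0061928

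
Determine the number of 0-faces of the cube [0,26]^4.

Number of 0-faces = C(4,0) · 2^(4-0) = 1 · 16 = 16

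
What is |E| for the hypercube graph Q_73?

Number of 1-faces = C(73,1)·2^(73-1) = 73·4722366482869645213696 = 344732753249484100599808.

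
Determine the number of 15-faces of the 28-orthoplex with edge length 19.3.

Each 15-face is the convex hull of 16 vertices, one chosen as ±e_i from each of 16 distinct axes: 2^16·C(28,16) = 1993720135680.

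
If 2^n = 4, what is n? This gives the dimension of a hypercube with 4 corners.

2^n = 4 ⇒ n = log_2(4) = 2.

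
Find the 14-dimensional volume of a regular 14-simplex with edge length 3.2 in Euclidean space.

V = (3.2^14 / 14!) · √((14+1) / 2^14) ≈ 4.09758e-06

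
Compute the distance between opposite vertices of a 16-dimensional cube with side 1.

d = √(1² + 1² + ... + 1²) [16 terms] = √(16·1²) = 1√16 = 4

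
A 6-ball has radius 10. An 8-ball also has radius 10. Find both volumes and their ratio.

V_6(10) ≈ 5.16771e+06. V_8(10) ≈ 4.05871e+08. Ratio V_6/V_8 ≈ 0.01273.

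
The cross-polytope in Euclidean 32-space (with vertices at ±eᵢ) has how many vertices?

The 32-dimensional cross-polytope has 2n = 2·32 = 64 vertices.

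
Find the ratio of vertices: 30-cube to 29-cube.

The 30-cube has 2^30 = 1073741824 vertices. The 29-cube has 2^29 = 536870912 vertices. Ratio: 1073741824/536870912 = 2.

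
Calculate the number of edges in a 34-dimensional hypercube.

The 34-cube has n·2^(n-1) = 34·2^33 = 34·8589934592 = 292057776128 edges.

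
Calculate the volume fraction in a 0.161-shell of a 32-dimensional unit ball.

1 - (1-0.161)^32 ≈ 0.996366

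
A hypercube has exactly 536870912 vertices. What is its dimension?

n = log_2(536870912) = 29.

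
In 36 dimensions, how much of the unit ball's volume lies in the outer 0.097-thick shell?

Shell fraction = 1 - (1-0.097)^36 ≈ 0.974604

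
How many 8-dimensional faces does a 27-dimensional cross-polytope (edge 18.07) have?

f_8(27-orthoplex) = 2^9 · (27 choose 9) = 2399654400.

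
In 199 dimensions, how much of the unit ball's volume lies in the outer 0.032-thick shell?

Shell fraction = 1 - (1-0.032)^199 ≈ 0.998454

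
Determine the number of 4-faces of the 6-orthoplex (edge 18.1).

An n-cross-polytope has 2^(k+1)·C(n,k+1) k-faces. Here 2^5·C(6,5) = 32·6 = 192.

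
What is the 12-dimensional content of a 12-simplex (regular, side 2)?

Volume = 2^12 · √(13/2^12) / 12! ≈ 4.81742e-07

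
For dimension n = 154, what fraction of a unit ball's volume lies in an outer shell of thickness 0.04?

1 - (1-0.04)^154 ≈ 0.998139 ≈ 99.81%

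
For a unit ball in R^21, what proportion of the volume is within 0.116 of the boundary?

1 - (1-0.116)^21 ≈ 0.924925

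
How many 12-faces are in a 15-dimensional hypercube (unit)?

f_12(15-cube) = (15 choose 12) · 2^3 = 3640.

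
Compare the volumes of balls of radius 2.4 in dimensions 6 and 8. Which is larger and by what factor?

V_6(2.4) ≈ 987.565, V_8(2.4) ≈ 4467.64. The 8-ball is larger by a factor of 4.524.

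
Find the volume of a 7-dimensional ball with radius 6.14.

The n-ball volume is π^(n/2)·r^n/Γ(n/2+1). With n=7, r=6.14: V ≈ 1.55439e+06.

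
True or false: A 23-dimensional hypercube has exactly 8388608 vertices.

True. The 23-cube has 2^23 = 8388608 vertices.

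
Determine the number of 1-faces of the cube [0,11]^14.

f_1(14-cube) = (14 choose 1) · 2^13 = 114688.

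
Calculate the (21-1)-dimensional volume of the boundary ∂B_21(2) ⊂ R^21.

|∂B_21(2)| = 2147483648·π^10/654729075 ≈ 307162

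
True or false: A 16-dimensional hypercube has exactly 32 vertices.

False. The 16-cube has 2^16 = 65536 vertices.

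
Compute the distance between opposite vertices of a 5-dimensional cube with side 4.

d = √(4² + 4² + ... + 4²) [5 terms] = √(5·4²) = 4√5 ≈ 8.94427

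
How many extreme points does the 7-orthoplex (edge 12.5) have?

The 7-dimensional cross-polytope has 2n = 2·7 = 14 vertices.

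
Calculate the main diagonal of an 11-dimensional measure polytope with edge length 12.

d = √(12² + 12² + ... + 12²) [11 terms] = √(11·12²) = 12√11 ≈ 39.7995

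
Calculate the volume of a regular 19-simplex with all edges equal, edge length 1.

For a regular n-simplex with edge a, V = (a^n / n!)·√((n+1)/2^n). With a=1, n=19: V ≈ 5.07733e-20.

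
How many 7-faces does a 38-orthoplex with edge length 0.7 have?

Number of 7-faces = 2^(7+1) · C(38,7+1) = 256 · 48903492 = 12519293952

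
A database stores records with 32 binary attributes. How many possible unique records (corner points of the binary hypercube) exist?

Each vertex is a binary string of length 32, so there are 2^32 = 4294967296.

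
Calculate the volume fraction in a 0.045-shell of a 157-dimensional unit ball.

V(inner)/V(outer) = ((1-0.045)/1)^157 ≈ 0.0007253, so the shell fraction is 0.999275.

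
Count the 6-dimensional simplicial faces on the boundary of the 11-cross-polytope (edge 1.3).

f_6(11-orthoplex) = 2^7 · (11 choose 7) = 42240.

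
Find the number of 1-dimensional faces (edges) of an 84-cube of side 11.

Number of 1-faces = C(84,1)·2^(84-1) = 84·9671406556917033397649408 = 812398150781030805402550272.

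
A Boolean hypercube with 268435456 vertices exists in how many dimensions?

The n-cube has 2^n vertices, and 268435456 = 2^28, so n = 28.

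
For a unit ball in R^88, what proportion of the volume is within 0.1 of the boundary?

1 - (1-0.1)^88 ≈ 0.999906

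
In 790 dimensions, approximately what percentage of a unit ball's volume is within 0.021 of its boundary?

1 - (1-0.021)^790 ≈ 0.9999999477 ≈ 99.999995%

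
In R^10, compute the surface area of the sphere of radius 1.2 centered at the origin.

S = n·V_n(r)/r = 10·V_10(1.2)/1.2 (volume-to-surface relation), giving 131.583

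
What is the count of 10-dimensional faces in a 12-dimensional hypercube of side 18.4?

An n-cube has C(n,k)·2^(n-k) k-faces. Here C(12,10)·2^2 = 66·4 = 264.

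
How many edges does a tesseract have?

An n-cube has n·2^(n-1) edges. With n = 4: 4·8 = 32.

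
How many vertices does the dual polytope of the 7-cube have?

The vertices are ±e_1, ..., ±e_7, so there are 2·7 = 14.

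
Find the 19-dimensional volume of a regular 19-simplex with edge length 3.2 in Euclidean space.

V_19 = √(20) · 3.2^19 / (19! · 2^(19/2)) ≈ 2.01134e-10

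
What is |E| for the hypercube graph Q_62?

An n-cube has n·2^(n-1) edges. With n = 62: 62·2305843009213693952 = 142962266571249025024.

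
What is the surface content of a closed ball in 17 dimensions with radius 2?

S_17(2) = 2·π^(17/2)·(2)^16 / Γ(17/2) = 33554432·π^8/2027025 ≈ 157069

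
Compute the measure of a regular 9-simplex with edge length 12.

V = (12^9 / 9!) · √((9+1) / 2^9) ≈ 1987.16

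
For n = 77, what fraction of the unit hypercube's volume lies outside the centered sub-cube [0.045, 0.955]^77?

The inner cube has side 1-2·0.045 = 0.91 and volume (0.91)^77 ≈ 0.0007018, so the shell holds 0.999298 of the volume.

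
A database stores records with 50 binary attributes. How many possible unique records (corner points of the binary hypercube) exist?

Number of vertices = 2^50 = 1125899906842624.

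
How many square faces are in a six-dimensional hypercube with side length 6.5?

An n-cube has C(n,k)·2^(n-k) k-faces. Here C(6,2)·2^4 = 15·16 = 240.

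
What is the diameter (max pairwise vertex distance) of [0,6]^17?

The space diagonal of an n-cube of side s is s√n. Here 6·√17 ≈ 24.7386.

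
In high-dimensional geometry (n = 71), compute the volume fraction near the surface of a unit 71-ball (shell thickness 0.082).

1 - (1-0.082)^71 ≈ 0.997699 ≈ 99.77%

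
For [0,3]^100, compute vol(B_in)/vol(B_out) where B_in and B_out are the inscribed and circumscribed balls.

V_in / V_out = (r_in/r_out)^100 = (1/√100)^100 = 100^(-100/2) ≈ 1e-100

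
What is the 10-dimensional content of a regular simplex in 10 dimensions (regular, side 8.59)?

V_10 = √(11) · 8.59^10 / (10! · 2^(10/2)) ≈ 62.4763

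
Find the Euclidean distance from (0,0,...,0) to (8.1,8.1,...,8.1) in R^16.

||(8.1,8.1,...,8.1)|| = √(16)·8.1 = 32.4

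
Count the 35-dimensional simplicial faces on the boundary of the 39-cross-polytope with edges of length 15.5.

f_35(39-orthoplex) = 2^36 · (39 choose 36) = 628027297890304.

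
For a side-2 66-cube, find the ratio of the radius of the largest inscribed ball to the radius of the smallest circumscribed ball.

Ratio = (s/2)/(s√66/2) = 66^(-1/2) ≈ 0.123091.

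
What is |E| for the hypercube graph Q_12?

The 12-cube has n·2^(n-1) = 12·2^11 = 12·2048 = 24576 edges.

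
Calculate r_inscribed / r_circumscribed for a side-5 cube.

Ratio = (s/2)/(s√3/2) = 3^(-1/2) ≈ 0.57735.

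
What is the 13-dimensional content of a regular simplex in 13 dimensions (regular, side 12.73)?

For a regular n-simplex with edge a, V = (a^n / n!)·√((n+1)/2^n). With a=12.73, n=13: V ≈ 1530.59.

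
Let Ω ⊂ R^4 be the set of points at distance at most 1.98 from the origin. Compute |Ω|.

The n-ball volume is π^(n/2)·r^n/Γ(n/2+1). With n=4, r=1.98: V ≈ 75.8456.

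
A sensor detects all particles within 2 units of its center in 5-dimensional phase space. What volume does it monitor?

V_5(2) = π^(5/2) · (2)^5 / Γ(5/2 + 1) = 256·π^2/15 ≈ 168.441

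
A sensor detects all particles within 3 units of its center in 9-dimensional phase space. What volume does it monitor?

Volume = π^{9/2}·(3)^9/Γ(11/2) = 23328·π^4/35 ≈ 64924.6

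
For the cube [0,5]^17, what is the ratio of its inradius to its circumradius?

r_in = 5/2 (half the side); r_out = 5√17/2 (half the diagonal). Ratio = 1/√17 ≈ 0.242536.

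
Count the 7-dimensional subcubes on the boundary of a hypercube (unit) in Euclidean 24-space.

f_7(24-cube) = (24 choose 7) · 2^17 = 45364543488.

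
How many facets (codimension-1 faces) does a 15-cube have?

f_14(15-cube) = (15 choose 14) · 2^1 = 30.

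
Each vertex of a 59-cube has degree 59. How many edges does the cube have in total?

An n-cube has n·2^(n-1) edges. With n = 59: 59·288230376151711744 = 17005592192950992896.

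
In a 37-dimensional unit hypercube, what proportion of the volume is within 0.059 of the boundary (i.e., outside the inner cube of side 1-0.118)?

Shell fraction = 1 - (1-0.118)^37 ≈ 0.990399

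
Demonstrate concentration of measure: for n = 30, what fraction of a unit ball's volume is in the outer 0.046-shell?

1 - (1-0.046)^30 ≈ 0.756527 ≈ 75.65%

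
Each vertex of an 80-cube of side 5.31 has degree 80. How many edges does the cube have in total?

An n-cube has n·2^(n-1) edges. With n = 80: 80·604462909807314587353088 = 48357032784585166988247040.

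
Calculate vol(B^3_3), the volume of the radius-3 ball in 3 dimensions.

V_3(3) = π^(3/2) · (3)^3 / Γ(3/2 + 1) = 36·π ≈ 113.097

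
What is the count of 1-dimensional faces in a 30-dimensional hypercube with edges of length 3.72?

Choose 1 of 30 axes to span the face (C(30,1) = 30 ways), then fix each of the remaining 29 coordinates at one of its two extreme values (2^29 = 536870912 ways): 30·536870912 = 16106127360.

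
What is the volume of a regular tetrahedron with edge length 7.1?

Volume = (√2/12) · 7.1³ = 42.1802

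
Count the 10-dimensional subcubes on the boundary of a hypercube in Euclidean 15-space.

Number of 10-faces = C(15,10) · 2^(15-10) = 3003 · 32 = 96096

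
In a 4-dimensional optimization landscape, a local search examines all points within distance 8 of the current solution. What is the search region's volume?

Volume = π^{4/2}·(8)^4/Γ(3) = 2048·π^2 ≈ 20212.9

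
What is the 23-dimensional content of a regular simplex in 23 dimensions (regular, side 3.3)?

Volume = 3.3^23 · √(24/2^23) / 23! ≈ 5.51553e-14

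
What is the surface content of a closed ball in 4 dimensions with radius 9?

S = n·V_n(r)/r = 4·V_4(9)/9 (volume-to-surface relation), giving 1458·π^2 ≈ 14389.9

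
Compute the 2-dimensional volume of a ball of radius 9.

V = 81·π ≈ 254.469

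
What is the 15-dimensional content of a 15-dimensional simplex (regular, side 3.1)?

Volume = 3.1^15 · √(16/2^15) / 15! ≈ 3.96516e-07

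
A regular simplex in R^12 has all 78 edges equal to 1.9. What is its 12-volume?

V_12 = √(13) · 1.9^12 / (12! · 2^(12/2)) ≈ 2.60314e-07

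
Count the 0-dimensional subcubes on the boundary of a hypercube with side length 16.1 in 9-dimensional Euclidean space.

f_0(9-cube) = (9 choose 0) · 2^9 = 512.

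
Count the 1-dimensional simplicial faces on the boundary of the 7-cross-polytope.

Each 1-face is the convex hull of 2 vertices, one chosen as ±e_i from each of 2 distinct axes: 2^2·C(7,2) = 84.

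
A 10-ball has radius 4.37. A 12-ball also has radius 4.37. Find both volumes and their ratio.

V_10(4.37) ≈ 6.47713e+06. V_12(4.37) ≈ 6.47655e+07. Ratio V_10/V_12 ≈ 0.1.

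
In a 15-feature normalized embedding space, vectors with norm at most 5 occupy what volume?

V_15(5) = π^(15/2) · (5)^15 / Γ(15/2 + 1) = 312500000000·π^7/81081 ≈ 1.16407e+10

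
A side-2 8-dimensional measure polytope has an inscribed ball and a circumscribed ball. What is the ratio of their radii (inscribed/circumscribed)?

Ratio = (s/2)/(s√8/2) = 8^(-1/2) ≈ 0.353553.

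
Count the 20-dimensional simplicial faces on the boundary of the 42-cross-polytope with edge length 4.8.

f_20(42-orthoplex) = 2^21 · (42 choose 21) = 1128808577897594880.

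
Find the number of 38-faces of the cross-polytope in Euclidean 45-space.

An n-cross-polytope has 2^(k+1)·C(n,k+1) k-faces. Here 2^39·C(45,39) = 549755813888·8145060 = 4477794089466593280.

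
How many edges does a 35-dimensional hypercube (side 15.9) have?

Number of 1-faces = C(35,1)·2^(35-1) = 35·17179869184 = 601295421440.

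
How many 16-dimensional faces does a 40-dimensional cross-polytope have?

f_16(40-orthoplex) = 2^17 · (40 choose 17) = 11630330354073600.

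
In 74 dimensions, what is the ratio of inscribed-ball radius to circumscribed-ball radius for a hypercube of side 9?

For an n-cube of any side s, the inradius is s/2 and the circumradius is s√n/2, so the ratio is 1/√74 ≈ 0.116248.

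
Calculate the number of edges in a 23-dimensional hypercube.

The 23-cube has n·2^(n-1) = 23·2^22 = 23·4194304 = 96468992 edges.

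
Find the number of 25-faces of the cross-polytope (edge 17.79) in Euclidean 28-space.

f_25(28-orthoplex) = 2^26 · (28 choose 26) = 25367150592.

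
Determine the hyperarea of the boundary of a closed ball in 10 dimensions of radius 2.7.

S_10(2.7) = 2·π^(10/2)·(2.7)^9 / Γ(10/2) ≈ 194465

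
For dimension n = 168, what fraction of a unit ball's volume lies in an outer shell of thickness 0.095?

1 - (1-0.095)^168 ≈ 0.9999999479 ≈ 99.999995%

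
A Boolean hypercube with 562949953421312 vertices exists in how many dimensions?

The n-cube has 2^n vertices, and 562949953421312 = 2^49, so n = 49.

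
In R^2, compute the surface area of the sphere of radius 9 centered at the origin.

The surface area of an n-ball is 2π^(n/2) r^(n-1) / Γ(n/2). For n=2, r=9: 2πr = 2π·9 ≈ 56.5487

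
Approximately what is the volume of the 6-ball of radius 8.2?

Volume = π^{6/2}·(8.2)^6/Γ(4) ≈ 1.57102e+06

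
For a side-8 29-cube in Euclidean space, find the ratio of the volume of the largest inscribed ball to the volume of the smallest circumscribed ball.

V_in / V_out = (r_in/r_out)^29 = (1/√29)^29 = 29^(-29/2) ≈ 6.24064e-22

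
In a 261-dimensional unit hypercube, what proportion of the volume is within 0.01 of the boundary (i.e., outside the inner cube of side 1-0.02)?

Shell fraction = 1 - (1-0.02)^261 ≈ 0.994871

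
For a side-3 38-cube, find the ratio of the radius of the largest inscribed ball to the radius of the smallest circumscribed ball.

r_in / r_out = (3/2) / (3√38/2) = 1/√38 ≈ 0.162221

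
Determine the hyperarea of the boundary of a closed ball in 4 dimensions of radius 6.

|∂B_4(6)| = 432·π^2 ≈ 4263.67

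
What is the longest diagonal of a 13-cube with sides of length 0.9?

||(0.9,0.9,...,0.9)|| = √(13)·0.9 ≈ 3.245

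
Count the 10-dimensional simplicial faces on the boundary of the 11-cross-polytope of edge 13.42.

Each 10-face is the convex hull of 11 vertices, one chosen as ±e_i from each of 11 distinct axes: 2^11·C(11,11) = 2048.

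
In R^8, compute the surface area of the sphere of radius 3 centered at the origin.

|∂B_8(3)| = 729·π^4 ≈ 71011.2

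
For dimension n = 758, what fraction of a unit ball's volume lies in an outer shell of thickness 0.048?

1 - (1-0.048)^758 ≈ 1 - 6.409e-17 ≈ (100 - 1.11e-14)%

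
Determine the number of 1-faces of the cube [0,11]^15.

An n-cube has C(n,k)·2^(n-k) k-faces. Here C(15,1)·2^14 = 15·16384 = 245760.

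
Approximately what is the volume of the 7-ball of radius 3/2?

V_7(3/2) = π^(7/2) · (3/2)^7 / Γ(7/2 + 1) = 729·π^3/280 ≈ 80.7271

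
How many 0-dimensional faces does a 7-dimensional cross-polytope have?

Each 0-face is the convex hull of 1 vertex, one chosen as ±e_i from each of 1 distinct axis: 2^1·C(7,1) = 14.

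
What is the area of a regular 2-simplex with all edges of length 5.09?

Area = (√3/4) · 5.09² = 11.2185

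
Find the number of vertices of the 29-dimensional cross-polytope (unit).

Number of vertices = 2n = 58.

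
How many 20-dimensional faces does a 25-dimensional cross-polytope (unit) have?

Each 20-face is the convex hull of 21 vertices, one chosen as ±e_i from each of 21 distinct axes: 2^21·C(25,21) = 26528972800.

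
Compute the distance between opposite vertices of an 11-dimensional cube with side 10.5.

The space diagonal of an n-cube of side s is s√n. Here 10.5·√11 ≈ 34.8246.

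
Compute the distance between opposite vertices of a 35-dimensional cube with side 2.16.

The space diagonal of an n-cube of side s is s√n. Here 2.16·√35 ≈ 12.7787.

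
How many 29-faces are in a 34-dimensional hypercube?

Choose 29 of 34 axes to span the face (C(34,29) = 278256 ways), then fix each of the remaining 5 coordinates at one of its two extreme values (2^5 = 32 ways): 278256·32 = 8904192.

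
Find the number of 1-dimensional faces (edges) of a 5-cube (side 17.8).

The 5-cube has n·2^(n-1) = 5·2^4 = 5·16 = 80 edges.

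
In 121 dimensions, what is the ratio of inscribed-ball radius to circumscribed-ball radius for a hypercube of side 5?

r_in / r_out = (5/2) / (5√121/2) = 1/√121 ≈ 0.0909091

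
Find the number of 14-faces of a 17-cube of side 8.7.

Number of 14-faces = C(17,14) · 2^(17-14) = 680 · 8 = 5440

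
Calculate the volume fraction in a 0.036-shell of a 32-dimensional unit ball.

1 - (1-0.036)^32 ≈ 0.690639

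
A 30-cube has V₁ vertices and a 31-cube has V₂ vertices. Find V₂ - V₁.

V₁ = 2^30 = 1073741824. V₂ = 2^31 = 2147483648. V₂ - V₁ = 1073741824.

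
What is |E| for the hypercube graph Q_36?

Each of the 2^36 = 68719476736 vertices has degree 36; total edges = 36·2^36/2 = 1236950581248.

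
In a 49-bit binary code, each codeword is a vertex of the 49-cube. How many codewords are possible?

An n-cube has 2^n vertices; for n = 49 that is 2^49 = 562949953421312.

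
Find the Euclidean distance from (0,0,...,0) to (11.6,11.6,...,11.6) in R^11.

The space diagonal of an n-cube of side s is s√n. Here 11.6·√11 ≈ 38.4728.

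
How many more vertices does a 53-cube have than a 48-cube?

The 53-cube has 2^53 = 9007199254740992 vertices. The 48-cube has 2^48 = 281474976710656 vertices. Difference: 9007199254740992 - 281474976710656 = 8725724278030336.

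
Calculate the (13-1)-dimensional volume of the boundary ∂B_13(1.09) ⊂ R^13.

The surface area of an n-ball is 2π^(n/2) r^(n-1) / Γ(n/2). For n=13, r=1.09: 33.2968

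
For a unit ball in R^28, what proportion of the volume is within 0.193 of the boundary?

1 - (1-0.193)^28 ≈ 0.997531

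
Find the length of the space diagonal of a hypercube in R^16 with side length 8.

||(8,8,...,8)|| = √(16)·8 = 32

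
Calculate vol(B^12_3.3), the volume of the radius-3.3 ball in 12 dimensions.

V_12(3.3) = π^(12/2) · (3.3)^12 / Γ(12/2 + 1) ≈ 2.22707e+06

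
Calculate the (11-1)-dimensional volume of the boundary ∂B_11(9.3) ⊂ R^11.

S = n·V_n(r)/r = 11·V_11(9.3)/9.3 (volume-to-surface relation), giving 1.00306e+11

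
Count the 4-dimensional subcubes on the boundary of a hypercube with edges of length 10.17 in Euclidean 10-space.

An n-cube has C(n,k)·2^(n-k) k-faces. Here C(10,4)·2^6 = 210·64 = 13440.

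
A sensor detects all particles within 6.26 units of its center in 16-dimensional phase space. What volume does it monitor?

The n-ball volume is π^(n/2)·r^n/Γ(n/2+1). With n=16, r=6.26: V ≈ 1.30878e+12.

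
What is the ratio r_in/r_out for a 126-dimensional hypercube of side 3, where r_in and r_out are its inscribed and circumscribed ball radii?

r_in = 3/2 (half the side); r_out = 3√126/2 (half the diagonal). Ratio = 1/√126 ≈ 0.0890871.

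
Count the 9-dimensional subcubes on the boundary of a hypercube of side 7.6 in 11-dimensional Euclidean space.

An n-cube has C(n,k)·2^(n-k) k-faces. Here C(11,9)·2^2 = 55·4 = 220.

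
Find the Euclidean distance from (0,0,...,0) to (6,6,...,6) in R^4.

d = √(6² + 6² + ... + 6²) [4 terms] = √(4·6²) = 6√4 = 12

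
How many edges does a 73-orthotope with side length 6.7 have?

The 73-cube has n·2^(n-1) = 73·2^72 = 73·4722366482869645213696 = 344732753249484100599808 edges.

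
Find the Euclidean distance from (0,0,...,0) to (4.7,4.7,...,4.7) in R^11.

The space diagonal of an n-cube of side s is s√n. Here 4.7·√11 ≈ 15.5881.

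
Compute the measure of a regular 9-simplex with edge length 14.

Volume = 14^9 · √(10/2^9) / 9! ≈ 7957.09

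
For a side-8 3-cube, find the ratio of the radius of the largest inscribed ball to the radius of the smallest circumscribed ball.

Ratio = (s/2)/(s√3/2) = 3^(-1/2) ≈ 0.57735.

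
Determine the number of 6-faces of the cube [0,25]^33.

An n-cube has C(n,k)·2^(n-k) k-faces. Here C(33,6)·2^27 = 1107568·134217728 = 148655260565504.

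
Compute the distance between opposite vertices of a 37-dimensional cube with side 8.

d = √(8² + 8² + ... + 8²) [37 terms] = √(37·8²) = 8√37 ≈ 48.6621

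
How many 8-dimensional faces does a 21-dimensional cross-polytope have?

Each 8-face is the convex hull of 9 vertices, one chosen as ±e_i from each of 9 distinct axes: 2^9·C(21,9) = 150492160.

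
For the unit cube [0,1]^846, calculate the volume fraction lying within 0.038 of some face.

1 - (1 - 2·0.038)^846 = 1 - 0.924^846 ≈ 1 - 9.088e-30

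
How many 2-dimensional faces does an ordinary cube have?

f_2(3-cube) = (3 choose 2) · 2^1 = 6.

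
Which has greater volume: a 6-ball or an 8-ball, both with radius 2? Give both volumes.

V_6(2) ≈ 330.734. V_8(2) ≈ 1039.03. The 8-ball is larger.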